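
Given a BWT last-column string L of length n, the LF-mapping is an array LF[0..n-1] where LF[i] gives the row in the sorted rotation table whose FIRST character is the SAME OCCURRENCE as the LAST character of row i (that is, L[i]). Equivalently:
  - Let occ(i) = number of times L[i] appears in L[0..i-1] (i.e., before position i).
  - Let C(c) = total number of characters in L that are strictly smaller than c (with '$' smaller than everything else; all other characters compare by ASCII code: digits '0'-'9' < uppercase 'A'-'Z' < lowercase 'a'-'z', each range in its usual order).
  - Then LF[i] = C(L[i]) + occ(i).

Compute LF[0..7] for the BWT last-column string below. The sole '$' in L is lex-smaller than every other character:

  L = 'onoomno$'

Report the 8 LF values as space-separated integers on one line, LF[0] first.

Answer: 4 2 5 6 1 3 7 0

Derivation:
Char counts: '$':1, 'm':1, 'n':2, 'o':4
C (first-col start): C('$')=0, C('m')=1, C('n')=2, C('o')=4
L[0]='o': occ=0, LF[0]=C('o')+0=4+0=4
L[1]='n': occ=0, LF[1]=C('n')+0=2+0=2
L[2]='o': occ=1, LF[2]=C('o')+1=4+1=5
L[3]='o': occ=2, LF[3]=C('o')+2=4+2=6
L[4]='m': occ=0, LF[4]=C('m')+0=1+0=1
L[5]='n': occ=1, LF[5]=C('n')+1=2+1=3
L[6]='o': occ=3, LF[6]=C('o')+3=4+3=7
L[7]='$': occ=0, LF[7]=C('$')+0=0+0=0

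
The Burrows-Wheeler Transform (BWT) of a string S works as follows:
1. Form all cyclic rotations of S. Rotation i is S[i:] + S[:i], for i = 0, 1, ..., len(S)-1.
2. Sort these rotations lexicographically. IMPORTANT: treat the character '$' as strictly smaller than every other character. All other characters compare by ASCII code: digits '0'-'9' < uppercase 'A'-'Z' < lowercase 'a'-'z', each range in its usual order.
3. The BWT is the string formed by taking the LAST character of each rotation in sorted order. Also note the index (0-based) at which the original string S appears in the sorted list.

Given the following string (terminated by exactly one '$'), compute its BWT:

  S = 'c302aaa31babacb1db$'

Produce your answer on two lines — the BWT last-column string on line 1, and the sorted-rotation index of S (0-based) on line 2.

Answer: b33b0caaa2bbdc1a$a1
16

Derivation:
All 19 rotations (rotation i = S[i:]+S[:i]):
  rot[0] = c302aaa31babacb1db$
  rot[1] = 302aaa31babacb1db$c
  rot[2] = 02aaa31babacb1db$c3
  rot[3] = 2aaa31babacb1db$c30
  rot[4] = aaa31babacb1db$c302
  rot[5] = aa31babacb1db$c302a
  rot[6] = a31babacb1db$c302aa
  rot[7] = 31babacb1db$c302aaa
  rot[8] = 1babacb1db$c302aaa3
  rot[9] = babacb1db$c302aaa31
  rot[10] = abacb1db$c302aaa31b
  rot[11] = bacb1db$c302aaa31ba
  rot[12] = acb1db$c302aaa31bab
  rot[13] = cb1db$c302aaa31baba
  rot[14] = b1db$c302aaa31babac
  rot[15] = 1db$c302aaa31babacb
  rot[16] = db$c302aaa31babacb1
  rot[17] = b$c302aaa31babacb1d
  rot[18] = $c302aaa31babacb1db
Sorted (with $ < everything):
  sorted[0] = $c302aaa31babacb1db  (last char: 'b')
  sorted[1] = 02aaa31babacb1db$c3  (last char: '3')
  sorted[2] = 1babacb1db$c302aaa3  (last char: '3')
  sorted[3] = 1db$c302aaa31babacb  (last char: 'b')
  sorted[4] = 2aaa31babacb1db$c30  (last char: '0')
  sorted[5] = 302aaa31babacb1db$c  (last char: 'c')
  sorted[6] = 31babacb1db$c302aaa  (last char: 'a')
  sorted[7] = a31babacb1db$c302aa  (last char: 'a')
  sorted[8] = aa31babacb1db$c302a  (last char: 'a')
  sorted[9] = aaa31babacb1db$c302  (last char: '2')
  sorted[10] = abacb1db$c302aaa31b  (last char: 'b')
  sorted[11] = acb1db$c302aaa31bab  (last char: 'b')
  sorted[12] = b$c302aaa31babacb1d  (last char: 'd')
  sorted[13] = b1db$c302aaa31babac  (last char: 'c')
  sorted[14] = babacb1db$c302aaa31  (last char: '1')
  sorted[15] = bacb1db$c302aaa31ba  (last char: 'a')
  sorted[16] = c302aaa31babacb1db$  (last char: '$')
  sorted[17] = cb1db$c302aaa31baba  (last char: 'a')
  sorted[18] = db$c302aaa31babacb1  (last char: '1')
Last column: b33b0caaa2bbdc1a$a1
Original string S is at sorted index 16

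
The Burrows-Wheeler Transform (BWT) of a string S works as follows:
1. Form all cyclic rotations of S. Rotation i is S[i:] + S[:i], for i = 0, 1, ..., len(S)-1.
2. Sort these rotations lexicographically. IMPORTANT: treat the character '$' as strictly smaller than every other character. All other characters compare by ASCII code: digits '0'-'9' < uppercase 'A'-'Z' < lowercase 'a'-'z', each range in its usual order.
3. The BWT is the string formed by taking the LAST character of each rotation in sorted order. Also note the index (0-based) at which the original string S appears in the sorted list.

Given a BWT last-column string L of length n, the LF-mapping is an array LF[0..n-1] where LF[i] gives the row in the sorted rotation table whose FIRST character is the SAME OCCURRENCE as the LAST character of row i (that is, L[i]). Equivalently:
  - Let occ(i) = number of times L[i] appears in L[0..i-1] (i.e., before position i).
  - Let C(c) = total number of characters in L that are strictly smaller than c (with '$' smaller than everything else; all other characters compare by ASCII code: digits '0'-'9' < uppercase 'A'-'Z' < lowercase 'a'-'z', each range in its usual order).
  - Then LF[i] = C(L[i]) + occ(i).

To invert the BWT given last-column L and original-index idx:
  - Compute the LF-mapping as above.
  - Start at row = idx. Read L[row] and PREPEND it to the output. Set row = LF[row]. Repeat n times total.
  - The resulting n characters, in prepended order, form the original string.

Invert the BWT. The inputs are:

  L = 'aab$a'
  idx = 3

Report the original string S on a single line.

LF mapping: 1 2 4 0 3
Walk LF starting at row 3, prepending L[row]:
  step 1: row=3, L[3]='$', prepend. Next row=LF[3]=0
  step 2: row=0, L[0]='a', prepend. Next row=LF[0]=1
  step 3: row=1, L[1]='a', prepend. Next row=LF[1]=2
  step 4: row=2, L[2]='b', prepend. Next row=LF[2]=4
  step 5: row=4, L[4]='a', prepend. Next row=LF[4]=3
Reversed output: abaa$

Answer: abaa$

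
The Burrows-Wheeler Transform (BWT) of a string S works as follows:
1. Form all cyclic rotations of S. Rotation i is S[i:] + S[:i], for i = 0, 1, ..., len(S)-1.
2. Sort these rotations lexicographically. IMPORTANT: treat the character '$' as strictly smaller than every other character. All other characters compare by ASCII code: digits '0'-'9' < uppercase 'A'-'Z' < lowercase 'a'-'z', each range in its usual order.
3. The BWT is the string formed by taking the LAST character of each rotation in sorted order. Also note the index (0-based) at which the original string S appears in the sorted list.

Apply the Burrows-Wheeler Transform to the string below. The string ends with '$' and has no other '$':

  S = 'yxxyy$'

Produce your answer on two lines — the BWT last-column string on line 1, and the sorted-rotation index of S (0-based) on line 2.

Answer: yyxy$x
4

Derivation:
All 6 rotations (rotation i = S[i:]+S[:i]):
  rot[0] = yxxyy$
  rot[1] = xxyy$y
  rot[2] = xyy$yx
  rot[3] = yy$yxx
  rot[4] = y$yxxy
  rot[5] = $yxxyy
Sorted (with $ < everything):
  sorted[0] = $yxxyy  (last char: 'y')
  sorted[1] = xxyy$y  (last char: 'y')
  sorted[2] = xyy$yx  (last char: 'x')
  sorted[3] = y$yxxy  (last char: 'y')
  sorted[4] = yxxyy$  (last char: '$')
  sorted[5] = yy$yxx  (last char: 'x')
Last column: yyxy$x
Original string S is at sorted index 4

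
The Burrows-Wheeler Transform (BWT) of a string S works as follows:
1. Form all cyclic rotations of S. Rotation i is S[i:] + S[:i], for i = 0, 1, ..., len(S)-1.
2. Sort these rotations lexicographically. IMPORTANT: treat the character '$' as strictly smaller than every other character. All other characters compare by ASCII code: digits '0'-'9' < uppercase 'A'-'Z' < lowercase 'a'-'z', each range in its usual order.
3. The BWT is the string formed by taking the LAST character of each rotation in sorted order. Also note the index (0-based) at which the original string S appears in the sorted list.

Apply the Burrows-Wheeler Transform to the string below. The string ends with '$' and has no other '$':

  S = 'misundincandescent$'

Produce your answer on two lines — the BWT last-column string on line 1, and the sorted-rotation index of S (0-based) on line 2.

Answer: tcnsnncddm$iaueeins
10

Derivation:
All 19 rotations (rotation i = S[i:]+S[:i]):
  rot[0] = misundincandescent$
  rot[1] = isundincandescent$m
  rot[2] = sundincandescent$mi
  rot[3] = undincandescent$mis
  rot[4] = ndincandescent$misu
  rot[5] = dincandescent$misun
  rot[6] = incandescent$misund
  rot[7] = ncandescent$misundi
  rot[8] = candescent$misundin
  rot[9] = andescent$misundinc
  rot[10] = ndescent$misundinca
  rot[11] = descent$misundincan
  rot[12] = escent$misundincand
  rot[13] = scent$misundincande
  rot[14] = cent$misundincandes
  rot[15] = ent$misundincandesc
  rot[16] = nt$misundincandesce
  rot[17] = t$misundincandescen
  rot[18] = $misundincandescent
Sorted (with $ < everything):
  sorted[0] = $misundincandescent  (last char: 't')
  sorted[1] = andescent$misundinc  (last char: 'c')
  sorted[2] = candescent$misundin  (last char: 'n')
  sorted[3] = cent$misundincandes  (last char: 's')
  sorted[4] = descent$misundincan  (last char: 'n')
  sorted[5] = dincandescent$misun  (last char: 'n')
  sorted[6] = ent$misundincandesc  (last char: 'c')
  sorted[7] = escent$misundincand  (last char: 'd')
  sorted[8] = incandescent$misund  (last char: 'd')
  sorted[9] = isundincandescent$m  (last char: 'm')
  sorted[10] = misundincandescent$  (last char: '$')
  sorted[11] = ncandescent$misundi  (last char: 'i')
  sorted[12] = ndescent$misundinca  (last char: 'a')
  sorted[13] = ndincandescent$misu  (last char: 'u')
  sorted[14] = nt$misundincandesce  (last char: 'e')
  sorted[15] = scent$misundincande  (last char: 'e')
  sorted[16] = sundincandescent$mi  (last char: 'i')
  sorted[17] = t$misundincandescen  (last char: 'n')
  sorted[18] = undincandescent$mis  (last char: 's')
Last column: tcnsnncddm$iaueeins
Original string S is at sorted index 10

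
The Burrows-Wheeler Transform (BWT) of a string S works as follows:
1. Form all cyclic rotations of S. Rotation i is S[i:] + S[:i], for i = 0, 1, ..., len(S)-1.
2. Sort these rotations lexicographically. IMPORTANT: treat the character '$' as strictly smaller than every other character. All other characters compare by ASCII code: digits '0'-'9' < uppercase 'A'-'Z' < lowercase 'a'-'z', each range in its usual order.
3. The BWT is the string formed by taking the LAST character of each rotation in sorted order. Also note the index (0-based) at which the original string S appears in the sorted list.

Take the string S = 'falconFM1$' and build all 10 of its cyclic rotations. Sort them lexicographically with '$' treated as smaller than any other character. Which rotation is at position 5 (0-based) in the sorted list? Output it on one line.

Answer: conFM1$fal

Derivation:
All 10 rotations (rotation i = S[i:]+S[:i]):
  rot[0] = falconFM1$
  rot[1] = alconFM1$f
  rot[2] = lconFM1$fa
  rot[3] = conFM1$fal
  rot[4] = onFM1$falc
  rot[5] = nFM1$falco
  rot[6] = FM1$falcon
  rot[7] = M1$falconF
  rot[8] = 1$falconFM
  rot[9] = $falconFM1
Sorted (with $ < everything):
  sorted[0] = $falconFM1
  sorted[1] = 1$falconFM
  sorted[2] = FM1$falcon
  sorted[3] = M1$falconF
  sorted[4] = alconFM1$f
  sorted[5] = conFM1$fal
  sorted[6] = falconFM1$
  sorted[7] = lconFM1$fa
  sorted[8] = nFM1$falco
  sorted[9] = onFM1$falc
sorted[5] = conFM1$fal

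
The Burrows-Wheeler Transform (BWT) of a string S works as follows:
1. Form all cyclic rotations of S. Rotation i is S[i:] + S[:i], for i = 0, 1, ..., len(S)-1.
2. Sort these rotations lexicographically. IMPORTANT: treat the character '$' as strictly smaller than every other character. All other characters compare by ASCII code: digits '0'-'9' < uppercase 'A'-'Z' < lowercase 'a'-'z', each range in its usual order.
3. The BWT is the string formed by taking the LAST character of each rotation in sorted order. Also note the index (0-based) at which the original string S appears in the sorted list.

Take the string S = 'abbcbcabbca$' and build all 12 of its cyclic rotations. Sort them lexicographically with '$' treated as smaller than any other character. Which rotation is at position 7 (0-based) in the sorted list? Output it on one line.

All 12 rotations (rotation i = S[i:]+S[:i]):
  rot[0] = abbcbcabbca$
  rot[1] = bbcbcabbca$a
  rot[2] = bcbcabbca$ab
  rot[3] = cbcabbca$abb
  rot[4] = bcabbca$abbc
  rot[5] = cabbca$abbcb
  rot[6] = abbca$abbcbc
  rot[7] = bbca$abbcbca
  rot[8] = bca$abbcbcab
  rot[9] = ca$abbcbcabb
  rot[10] = a$abbcbcabbc
  rot[11] = $abbcbcabbca
Sorted (with $ < everything):
  sorted[0] = $abbcbcabbca
  sorted[1] = a$abbcbcabbc
  sorted[2] = abbca$abbcbc
  sorted[3] = abbcbcabbca$
  sorted[4] = bbca$abbcbca
  sorted[5] = bbcbcabbca$a
  sorted[6] = bca$abbcbcab
  sorted[7] = bcabbca$abbc
  sorted[8] = bcbcabbca$ab
  sorted[9] = ca$abbcbcabb
  sorted[10] = cabbca$abbcb
  sorted[11] = cbcabbca$abb
sorted[7] = bcabbca$abbc

Answer: bcabbca$abbc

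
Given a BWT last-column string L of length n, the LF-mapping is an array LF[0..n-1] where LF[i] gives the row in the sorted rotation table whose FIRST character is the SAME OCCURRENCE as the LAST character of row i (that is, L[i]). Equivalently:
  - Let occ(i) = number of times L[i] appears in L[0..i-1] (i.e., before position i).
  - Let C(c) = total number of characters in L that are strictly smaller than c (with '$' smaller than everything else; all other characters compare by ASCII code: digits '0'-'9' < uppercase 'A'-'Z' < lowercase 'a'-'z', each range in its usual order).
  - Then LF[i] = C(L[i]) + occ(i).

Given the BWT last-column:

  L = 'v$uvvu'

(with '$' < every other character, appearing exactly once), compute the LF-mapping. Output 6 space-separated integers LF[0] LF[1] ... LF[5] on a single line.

Answer: 3 0 1 4 5 2

Derivation:
Char counts: '$':1, 'u':2, 'v':3
C (first-col start): C('$')=0, C('u')=1, C('v')=3
L[0]='v': occ=0, LF[0]=C('v')+0=3+0=3
L[1]='$': occ=0, LF[1]=C('$')+0=0+0=0
L[2]='u': occ=0, LF[2]=C('u')+0=1+0=1
L[3]='v': occ=1, LF[3]=C('v')+1=3+1=4
L[4]='v': occ=2, LF[4]=C('v')+2=3+2=5
L[5]='u': occ=1, LF[5]=C('u')+1=1+1=2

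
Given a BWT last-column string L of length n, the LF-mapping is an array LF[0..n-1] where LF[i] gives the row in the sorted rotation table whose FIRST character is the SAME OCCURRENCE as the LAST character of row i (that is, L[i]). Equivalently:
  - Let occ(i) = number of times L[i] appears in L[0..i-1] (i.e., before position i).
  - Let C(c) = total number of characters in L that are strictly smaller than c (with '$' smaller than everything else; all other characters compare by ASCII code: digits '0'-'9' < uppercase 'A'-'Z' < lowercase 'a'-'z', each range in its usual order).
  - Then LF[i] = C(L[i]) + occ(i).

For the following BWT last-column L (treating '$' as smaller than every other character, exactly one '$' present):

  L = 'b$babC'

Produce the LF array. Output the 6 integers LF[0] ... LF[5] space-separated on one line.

Char counts: '$':1, 'C':1, 'a':1, 'b':3
C (first-col start): C('$')=0, C('C')=1, C('a')=2, C('b')=3
L[0]='b': occ=0, LF[0]=C('b')+0=3+0=3
L[1]='$': occ=0, LF[1]=C('$')+0=0+0=0
L[2]='b': occ=1, LF[2]=C('b')+1=3+1=4
L[3]='a': occ=0, LF[3]=C('a')+0=2+0=2
L[4]='b': occ=2, LF[4]=C('b')+2=3+2=5
L[5]='C': occ=0, LF[5]=C('C')+0=1+0=1

Answer: 3 0 4 2 5 1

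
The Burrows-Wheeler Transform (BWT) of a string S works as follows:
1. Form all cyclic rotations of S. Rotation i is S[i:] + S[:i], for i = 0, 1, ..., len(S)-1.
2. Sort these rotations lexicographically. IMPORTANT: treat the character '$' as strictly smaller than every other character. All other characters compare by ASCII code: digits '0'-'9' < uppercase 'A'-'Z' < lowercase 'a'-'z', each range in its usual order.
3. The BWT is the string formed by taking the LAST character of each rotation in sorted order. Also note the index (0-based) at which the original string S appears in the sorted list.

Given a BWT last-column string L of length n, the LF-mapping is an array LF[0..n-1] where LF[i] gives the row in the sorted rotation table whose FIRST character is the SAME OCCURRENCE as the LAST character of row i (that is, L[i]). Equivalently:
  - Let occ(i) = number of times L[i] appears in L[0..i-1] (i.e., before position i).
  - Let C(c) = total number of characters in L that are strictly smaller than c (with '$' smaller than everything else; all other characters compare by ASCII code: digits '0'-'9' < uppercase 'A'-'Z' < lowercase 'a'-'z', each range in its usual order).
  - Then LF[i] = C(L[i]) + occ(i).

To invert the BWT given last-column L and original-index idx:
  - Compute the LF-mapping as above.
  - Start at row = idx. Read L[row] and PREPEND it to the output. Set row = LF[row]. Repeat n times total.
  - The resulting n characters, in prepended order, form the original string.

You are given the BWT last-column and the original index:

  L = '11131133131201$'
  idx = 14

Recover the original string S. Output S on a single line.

LF mapping: 2 3 4 11 5 6 12 13 7 14 8 10 1 9 0
Walk LF starting at row 14, prepending L[row]:
  step 1: row=14, L[14]='$', prepend. Next row=LF[14]=0
  step 2: row=0, L[0]='1', prepend. Next row=LF[0]=2
  step 3: row=2, L[2]='1', prepend. Next row=LF[2]=4
  step 4: row=4, L[4]='1', prepend. Next row=LF[4]=5
  step 5: row=5, L[5]='1', prepend. Next row=LF[5]=6
  step 6: row=6, L[6]='3', prepend. Next row=LF[6]=12
  step 7: row=12, L[12]='0', prepend. Next row=LF[12]=1
  step 8: row=1, L[1]='1', prepend. Next row=LF[1]=3
  step 9: row=3, L[3]='3', prepend. Next row=LF[3]=11
  step 10: row=11, L[11]='2', prepend. Next row=LF[11]=10
  step 11: row=10, L[10]='1', prepend. Next row=LF[10]=8
  step 12: row=8, L[8]='1', prepend. Next row=LF[8]=7
  step 13: row=7, L[7]='3', prepend. Next row=LF[7]=13
  step 14: row=13, L[13]='1', prepend. Next row=LF[13]=9
  step 15: row=9, L[9]='3', prepend. Next row=LF[9]=14
Reversed output: 31311231031111$

Answer: 31311231031111$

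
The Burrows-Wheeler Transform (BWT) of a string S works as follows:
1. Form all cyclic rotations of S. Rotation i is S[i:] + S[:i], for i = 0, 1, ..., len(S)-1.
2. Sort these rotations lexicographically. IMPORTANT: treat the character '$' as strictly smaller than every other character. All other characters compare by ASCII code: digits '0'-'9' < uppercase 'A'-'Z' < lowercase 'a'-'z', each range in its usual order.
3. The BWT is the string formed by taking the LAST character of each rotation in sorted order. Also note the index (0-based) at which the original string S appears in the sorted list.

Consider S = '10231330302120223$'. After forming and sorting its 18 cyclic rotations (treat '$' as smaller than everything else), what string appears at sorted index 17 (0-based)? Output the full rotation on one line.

Answer: 330302120223$10231

Derivation:
All 18 rotations (rotation i = S[i:]+S[:i]):
  rot[0] = 10231330302120223$
  rot[1] = 0231330302120223$1
  rot[2] = 231330302120223$10
  rot[3] = 31330302120223$102
  rot[4] = 1330302120223$1023
  rot[5] = 330302120223$10231
  rot[6] = 30302120223$102313
  rot[7] = 0302120223$1023133
  rot[8] = 302120223$10231330
  rot[9] = 02120223$102313303
  rot[10] = 2120223$1023133030
  rot[11] = 120223$10231330302
  rot[12] = 20223$102313303021
  rot[13] = 0223$1023133030212
  rot[14] = 223$10231330302120
  rot[15] = 23$102313303021202
  rot[16] = 3$1023133030212022
  rot[17] = $10231330302120223
Sorted (with $ < everything):
  sorted[0] = $10231330302120223
  sorted[1] = 02120223$102313303
  sorted[2] = 0223$1023133030212
  sorted[3] = 0231330302120223$1
  sorted[4] = 0302120223$1023133
  sorted[5] = 10231330302120223$
  sorted[6] = 120223$10231330302
  sorted[7] = 1330302120223$1023
  sorted[8] = 20223$102313303021
  sorted[9] = 2120223$1023133030
  sorted[10] = 223$10231330302120
  sorted[11] = 23$102313303021202
  sorted[12] = 231330302120223$10
  sorted[13] = 3$1023133030212022
  sorted[14] = 302120223$10231330
  sorted[15] = 30302120223$102313
  sorted[16] = 31330302120223$102
  sorted[17] = 330302120223$10231
sorted[17] = 330302120223$10231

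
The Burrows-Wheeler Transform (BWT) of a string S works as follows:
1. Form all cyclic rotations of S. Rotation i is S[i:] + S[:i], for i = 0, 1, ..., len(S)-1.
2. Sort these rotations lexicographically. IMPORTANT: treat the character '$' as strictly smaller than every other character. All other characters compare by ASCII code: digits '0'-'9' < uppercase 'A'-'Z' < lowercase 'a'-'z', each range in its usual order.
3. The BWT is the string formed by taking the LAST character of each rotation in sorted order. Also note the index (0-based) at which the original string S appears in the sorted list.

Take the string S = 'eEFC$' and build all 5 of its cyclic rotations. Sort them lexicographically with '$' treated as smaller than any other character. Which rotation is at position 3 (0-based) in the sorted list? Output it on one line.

All 5 rotations (rotation i = S[i:]+S[:i]):
  rot[0] = eEFC$
  rot[1] = EFC$e
  rot[2] = FC$eE
  rot[3] = C$eEF
  rot[4] = $eEFC
Sorted (with $ < everything):
  sorted[0] = $eEFC
  sorted[1] = C$eEF
  sorted[2] = EFC$e
  sorted[3] = FC$eE
  sorted[4] = eEFC$
sorted[3] = FC$eE

Answer: FC$eE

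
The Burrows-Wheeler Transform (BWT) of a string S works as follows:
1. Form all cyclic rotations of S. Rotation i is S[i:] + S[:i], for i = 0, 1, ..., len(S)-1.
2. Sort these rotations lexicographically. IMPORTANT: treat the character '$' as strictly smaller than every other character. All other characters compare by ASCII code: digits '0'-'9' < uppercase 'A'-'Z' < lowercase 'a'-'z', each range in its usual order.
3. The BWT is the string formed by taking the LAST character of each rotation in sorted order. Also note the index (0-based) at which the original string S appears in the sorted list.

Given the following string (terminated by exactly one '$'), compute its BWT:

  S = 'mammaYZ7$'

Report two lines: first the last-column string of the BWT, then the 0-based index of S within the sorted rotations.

All 9 rotations (rotation i = S[i:]+S[:i]):
  rot[0] = mammaYZ7$
  rot[1] = ammaYZ7$m
  rot[2] = mmaYZ7$ma
  rot[3] = maYZ7$mam
  rot[4] = aYZ7$mamm
  rot[5] = YZ7$mamma
  rot[6] = Z7$mammaY
  rot[7] = 7$mammaYZ
  rot[8] = $mammaYZ7
Sorted (with $ < everything):
  sorted[0] = $mammaYZ7  (last char: '7')
  sorted[1] = 7$mammaYZ  (last char: 'Z')
  sorted[2] = YZ7$mamma  (last char: 'a')
  sorted[3] = Z7$mammaY  (last char: 'Y')
  sorted[4] = aYZ7$mamm  (last char: 'm')
  sorted[5] = ammaYZ7$m  (last char: 'm')
  sorted[6] = maYZ7$mam  (last char: 'm')
  sorted[7] = mammaYZ7$  (last char: '$')
  sorted[8] = mmaYZ7$ma  (last char: 'a')
Last column: 7ZaYmmm$a
Original string S is at sorted index 7

Answer: 7ZaYmmm$a
7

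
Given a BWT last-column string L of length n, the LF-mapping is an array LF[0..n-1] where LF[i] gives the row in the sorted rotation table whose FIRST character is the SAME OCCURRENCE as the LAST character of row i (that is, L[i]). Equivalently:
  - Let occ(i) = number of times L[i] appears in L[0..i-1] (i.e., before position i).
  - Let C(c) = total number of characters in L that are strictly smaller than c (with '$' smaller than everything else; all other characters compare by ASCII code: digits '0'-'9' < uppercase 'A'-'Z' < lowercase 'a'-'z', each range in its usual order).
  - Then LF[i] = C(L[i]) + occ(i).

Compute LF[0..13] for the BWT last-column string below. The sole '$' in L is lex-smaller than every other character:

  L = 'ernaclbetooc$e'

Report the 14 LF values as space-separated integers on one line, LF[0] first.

Answer: 5 12 9 1 3 8 2 6 13 10 11 4 0 7

Derivation:
Char counts: '$':1, 'a':1, 'b':1, 'c':2, 'e':3, 'l':1, 'n':1, 'o':2, 'r':1, 't':1
C (first-col start): C('$')=0, C('a')=1, C('b')=2, C('c')=3, C('e')=5, C('l')=8, C('n')=9, C('o')=10, C('r')=12, C('t')=13
L[0]='e': occ=0, LF[0]=C('e')+0=5+0=5
L[1]='r': occ=0, LF[1]=C('r')+0=12+0=12
L[2]='n': occ=0, LF[2]=C('n')+0=9+0=9
L[3]='a': occ=0, LF[3]=C('a')+0=1+0=1
L[4]='c': occ=0, LF[4]=C('c')+0=3+0=3
L[5]='l': occ=0, LF[5]=C('l')+0=8+0=8
L[6]='b': occ=0, LF[6]=C('b')+0=2+0=2
L[7]='e': occ=1, LF[7]=C('e')+1=5+1=6
L[8]='t': occ=0, LF[8]=C('t')+0=13+0=13
L[9]='o': occ=0, LF[9]=C('o')+0=10+0=10
L[10]='o': occ=1, LF[10]=C('o')+1=10+1=11
L[11]='c': occ=1, LF[11]=C('c')+1=3+1=4
L[12]='$': occ=0, LF[12]=C('$')+0=0+0=0
L[13]='e': occ=2, LF[13]=C('e')+2=5+2=7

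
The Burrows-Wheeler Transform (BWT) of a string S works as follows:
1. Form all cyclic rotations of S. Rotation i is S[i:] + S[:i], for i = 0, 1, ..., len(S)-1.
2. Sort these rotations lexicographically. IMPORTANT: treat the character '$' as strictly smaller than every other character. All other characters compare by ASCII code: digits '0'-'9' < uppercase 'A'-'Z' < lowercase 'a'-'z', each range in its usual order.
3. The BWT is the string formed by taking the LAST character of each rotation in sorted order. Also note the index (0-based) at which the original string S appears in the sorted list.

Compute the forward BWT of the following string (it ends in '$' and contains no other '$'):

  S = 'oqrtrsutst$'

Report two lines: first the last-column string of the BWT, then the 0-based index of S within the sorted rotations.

Answer: t$otqtrsrus
1

Derivation:
All 11 rotations (rotation i = S[i:]+S[:i]):
  rot[0] = oqrtrsutst$
  rot[1] = qrtrsutst$o
  rot[2] = rtrsutst$oq
  rot[3] = trsutst$oqr
  rot[4] = rsutst$oqrt
  rot[5] = sutst$oqrtr
  rot[6] = utst$oqrtrs
  rot[7] = tst$oqrtrsu
  rot[8] = st$oqrtrsut
  rot[9] = t$oqrtrsuts
  rot[10] = $oqrtrsutst
Sorted (with $ < everything):
  sorted[0] = $oqrtrsutst  (last char: 't')
  sorted[1] = oqrtrsutst$  (last char: '$')
  sorted[2] = qrtrsutst$o  (last char: 'o')
  sorted[3] = rsutst$oqrt  (last char: 't')
  sorted[4] = rtrsutst$oq  (last char: 'q')
  sorted[5] = st$oqrtrsut  (last char: 't')
  sorted[6] = sutst$oqrtr  (last char: 'r')
  sorted[7] = t$oqrtrsuts  (last char: 's')
  sorted[8] = trsutst$oqr  (last char: 'r')
  sorted[9] = tst$oqrtrsu  (last char: 'u')
  sorted[10] = utst$oqrtrs  (last char: 's')
Last column: t$otqtrsrus
Original string S is at sorted index 1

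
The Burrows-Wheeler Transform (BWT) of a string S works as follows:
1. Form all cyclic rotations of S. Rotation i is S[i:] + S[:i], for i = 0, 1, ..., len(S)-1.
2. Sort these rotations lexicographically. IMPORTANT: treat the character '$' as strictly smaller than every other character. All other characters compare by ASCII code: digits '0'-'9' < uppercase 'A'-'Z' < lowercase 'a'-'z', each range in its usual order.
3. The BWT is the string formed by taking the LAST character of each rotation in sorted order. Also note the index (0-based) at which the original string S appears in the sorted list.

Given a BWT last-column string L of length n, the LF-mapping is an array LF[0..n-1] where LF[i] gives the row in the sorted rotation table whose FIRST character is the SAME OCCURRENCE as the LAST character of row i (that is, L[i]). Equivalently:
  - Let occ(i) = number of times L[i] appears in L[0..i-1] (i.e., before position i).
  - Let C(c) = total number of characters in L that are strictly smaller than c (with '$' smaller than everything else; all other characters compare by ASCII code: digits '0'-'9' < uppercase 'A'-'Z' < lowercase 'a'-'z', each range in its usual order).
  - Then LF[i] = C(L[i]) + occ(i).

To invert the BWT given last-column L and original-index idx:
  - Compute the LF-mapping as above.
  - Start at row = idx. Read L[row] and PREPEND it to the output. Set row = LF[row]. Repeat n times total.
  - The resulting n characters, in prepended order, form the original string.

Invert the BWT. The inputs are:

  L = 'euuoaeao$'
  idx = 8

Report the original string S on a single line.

Answer: uaouaeoe$

Derivation:
LF mapping: 3 7 8 5 1 4 2 6 0
Walk LF starting at row 8, prepending L[row]:
  step 1: row=8, L[8]='$', prepend. Next row=LF[8]=0
  step 2: row=0, L[0]='e', prepend. Next row=LF[0]=3
  step 3: row=3, L[3]='o', prepend. Next row=LF[3]=5
  step 4: row=5, L[5]='e', prepend. Next row=LF[5]=4
  step 5: row=4, L[4]='a', prepend. Next row=LF[4]=1
  step 6: row=1, L[1]='u', prepend. Next row=LF[1]=7
  step 7: row=7, L[7]='o', prepend. Next row=LF[7]=6
  step 8: row=6, L[6]='a', prepend. Next row=LF[6]=2
  step 9: row=2, L[2]='u', prepend. Next row=LF[2]=8
Reversed output: uaouaeoe$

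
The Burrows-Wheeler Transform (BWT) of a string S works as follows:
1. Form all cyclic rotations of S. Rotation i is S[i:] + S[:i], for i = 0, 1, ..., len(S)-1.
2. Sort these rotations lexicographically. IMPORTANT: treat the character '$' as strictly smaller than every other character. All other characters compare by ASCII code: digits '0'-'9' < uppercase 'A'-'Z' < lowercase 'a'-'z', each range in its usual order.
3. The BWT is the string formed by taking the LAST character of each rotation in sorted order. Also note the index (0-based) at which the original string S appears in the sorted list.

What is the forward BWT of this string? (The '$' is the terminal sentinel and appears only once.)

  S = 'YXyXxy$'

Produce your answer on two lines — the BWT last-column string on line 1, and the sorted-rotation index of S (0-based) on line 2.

Answer: yyY$XxX
3

Derivation:
All 7 rotations (rotation i = S[i:]+S[:i]):
  rot[0] = YXyXxy$
  rot[1] = XyXxy$Y
  rot[2] = yXxy$YX
  rot[3] = Xxy$YXy
  rot[4] = xy$YXyX
  rot[5] = y$YXyXx
  rot[6] = $YXyXxy
Sorted (with $ < everything):
  sorted[0] = $YXyXxy  (last char: 'y')
  sorted[1] = Xxy$YXy  (last char: 'y')
  sorted[2] = XyXxy$Y  (last char: 'Y')
  sorted[3] = YXyXxy$  (last char: '$')
  sorted[4] = xy$YXyX  (last char: 'X')
  sorted[5] = y$YXyXx  (last char: 'x')
  sorted[6] = yXxy$YX  (last char: 'X')
Last column: yyY$XxX
Original string S is at sorted index 3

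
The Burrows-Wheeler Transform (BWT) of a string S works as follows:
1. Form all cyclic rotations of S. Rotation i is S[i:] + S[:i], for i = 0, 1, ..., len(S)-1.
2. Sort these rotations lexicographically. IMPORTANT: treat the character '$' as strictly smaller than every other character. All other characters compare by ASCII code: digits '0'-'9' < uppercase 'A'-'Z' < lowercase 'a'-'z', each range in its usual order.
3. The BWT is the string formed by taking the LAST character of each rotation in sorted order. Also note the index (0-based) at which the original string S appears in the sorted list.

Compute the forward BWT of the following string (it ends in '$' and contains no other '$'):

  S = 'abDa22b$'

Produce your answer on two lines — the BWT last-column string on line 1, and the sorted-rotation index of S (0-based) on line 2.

Answer: ba2bD$2a
5

Derivation:
All 8 rotations (rotation i = S[i:]+S[:i]):
  rot[0] = abDa22b$
  rot[1] = bDa22b$a
  rot[2] = Da22b$ab
  rot[3] = a22b$abD
  rot[4] = 22b$abDa
  rot[5] = 2b$abDa2
  rot[6] = b$abDa22
  rot[7] = $abDa22b
Sorted (with $ < everything):
  sorted[0] = $abDa22b  (last char: 'b')
  sorted[1] = 22b$abDa  (last char: 'a')
  sorted[2] = 2b$abDa2  (last char: '2')
  sorted[3] = Da22b$ab  (last char: 'b')
  sorted[4] = a22b$abD  (last char: 'D')
  sorted[5] = abDa22b$  (last char: '$')
  sorted[6] = b$abDa22  (last char: '2')
  sorted[7] = bDa22b$a  (last char: 'a')
Last column: ba2bD$2a
Original string S is at sorted index 5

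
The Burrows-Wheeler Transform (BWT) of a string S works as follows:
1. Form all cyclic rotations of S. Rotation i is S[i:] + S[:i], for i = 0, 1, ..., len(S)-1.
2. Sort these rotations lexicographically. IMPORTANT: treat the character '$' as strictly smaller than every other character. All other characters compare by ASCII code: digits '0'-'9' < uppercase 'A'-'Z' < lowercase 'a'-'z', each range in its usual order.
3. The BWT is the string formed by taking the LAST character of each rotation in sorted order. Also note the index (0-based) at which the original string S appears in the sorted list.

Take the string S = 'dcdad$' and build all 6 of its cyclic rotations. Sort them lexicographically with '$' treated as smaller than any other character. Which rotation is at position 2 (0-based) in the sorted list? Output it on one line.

All 6 rotations (rotation i = S[i:]+S[:i]):
  rot[0] = dcdad$
  rot[1] = cdad$d
  rot[2] = dad$dc
  rot[3] = ad$dcd
  rot[4] = d$dcda
  rot[5] = $dcdad
Sorted (with $ < everything):
  sorted[0] = $dcdad
  sorted[1] = ad$dcd
  sorted[2] = cdad$d
  sorted[3] = d$dcda
  sorted[4] = dad$dc
  sorted[5] = dcdad$
sorted[2] = cdad$d

Answer: cdad$d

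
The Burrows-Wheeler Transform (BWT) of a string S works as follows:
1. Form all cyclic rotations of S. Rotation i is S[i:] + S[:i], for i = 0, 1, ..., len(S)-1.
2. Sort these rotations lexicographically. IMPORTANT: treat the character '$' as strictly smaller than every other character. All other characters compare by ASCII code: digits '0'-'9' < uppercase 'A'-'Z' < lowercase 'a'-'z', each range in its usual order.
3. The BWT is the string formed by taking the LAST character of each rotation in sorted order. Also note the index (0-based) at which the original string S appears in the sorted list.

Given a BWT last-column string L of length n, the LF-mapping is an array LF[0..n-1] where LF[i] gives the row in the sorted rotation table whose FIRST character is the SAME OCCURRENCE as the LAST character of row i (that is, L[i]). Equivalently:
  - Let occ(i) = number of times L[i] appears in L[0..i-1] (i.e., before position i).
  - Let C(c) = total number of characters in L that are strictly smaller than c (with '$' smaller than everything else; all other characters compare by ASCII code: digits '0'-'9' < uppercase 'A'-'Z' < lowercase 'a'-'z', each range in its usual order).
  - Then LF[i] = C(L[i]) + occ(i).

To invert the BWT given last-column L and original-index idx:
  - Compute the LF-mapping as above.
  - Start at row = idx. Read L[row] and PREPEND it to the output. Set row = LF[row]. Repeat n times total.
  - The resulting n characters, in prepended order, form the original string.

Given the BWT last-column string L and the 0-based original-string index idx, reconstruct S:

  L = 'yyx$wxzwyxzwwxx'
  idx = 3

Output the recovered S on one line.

LF mapping: 10 11 5 0 1 6 13 2 12 7 14 3 4 8 9
Walk LF starting at row 3, prepending L[row]:
  step 1: row=3, L[3]='$', prepend. Next row=LF[3]=0
  step 2: row=0, L[0]='y', prepend. Next row=LF[0]=10
  step 3: row=10, L[10]='z', prepend. Next row=LF[10]=14
  step 4: row=14, L[14]='x', prepend. Next row=LF[14]=9
  step 5: row=9, L[9]='x', prepend. Next row=LF[9]=7
  step 6: row=7, L[7]='w', prepend. Next row=LF[7]=2
  step 7: row=2, L[2]='x', prepend. Next row=LF[2]=5
  step 8: row=5, L[5]='x', prepend. Next row=LF[5]=6
  step 9: row=6, L[6]='z', prepend. Next row=LF[6]=13
  step 10: row=13, L[13]='x', prepend. Next row=LF[13]=8
  step 11: row=8, L[8]='y', prepend. Next row=LF[8]=12
  step 12: row=12, L[12]='w', prepend. Next row=LF[12]=4
  step 13: row=4, L[4]='w', prepend. Next row=LF[4]=1
  step 14: row=1, L[1]='y', prepend. Next row=LF[1]=11
  step 15: row=11, L[11]='w', prepend. Next row=LF[11]=3
Reversed output: wywwyxzxxwxxzy$

Answer: wywwyxzxxwxxzy$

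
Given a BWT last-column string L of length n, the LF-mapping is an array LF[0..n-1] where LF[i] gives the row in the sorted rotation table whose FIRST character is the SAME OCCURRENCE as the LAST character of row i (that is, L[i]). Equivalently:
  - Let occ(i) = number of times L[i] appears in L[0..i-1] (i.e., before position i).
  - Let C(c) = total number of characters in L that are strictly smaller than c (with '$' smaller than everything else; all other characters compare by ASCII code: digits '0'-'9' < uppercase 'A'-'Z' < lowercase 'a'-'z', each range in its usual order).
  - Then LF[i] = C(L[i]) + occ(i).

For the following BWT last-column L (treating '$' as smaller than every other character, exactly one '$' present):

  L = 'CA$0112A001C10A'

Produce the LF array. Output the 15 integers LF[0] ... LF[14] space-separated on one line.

Answer: 13 10 0 1 5 6 9 11 2 3 7 14 8 4 12

Derivation:
Char counts: '$':1, '0':4, '1':4, '2':1, 'A':3, 'C':2
C (first-col start): C('$')=0, C('0')=1, C('1')=5, C('2')=9, C('A')=10, C('C')=13
L[0]='C': occ=0, LF[0]=C('C')+0=13+0=13
L[1]='A': occ=0, LF[1]=C('A')+0=10+0=10
L[2]='$': occ=0, LF[2]=C('$')+0=0+0=0
L[3]='0': occ=0, LF[3]=C('0')+0=1+0=1
L[4]='1': occ=0, LF[4]=C('1')+0=5+0=5
L[5]='1': occ=1, LF[5]=C('1')+1=5+1=6
L[6]='2': occ=0, LF[6]=C('2')+0=9+0=9
L[7]='A': occ=1, LF[7]=C('A')+1=10+1=11
L[8]='0': occ=1, LF[8]=C('0')+1=1+1=2
L[9]='0': occ=2, LF[9]=C('0')+2=1+2=3
L[10]='1': occ=2, LF[10]=C('1')+2=5+2=7
L[11]='C': occ=1, LF[11]=C('C')+1=13+1=14
L[12]='1': occ=3, LF[12]=C('1')+3=5+3=8
L[13]='0': occ=3, LF[13]=C('0')+3=1+3=4
L[14]='A': occ=2, LF[14]=C('A')+2=10+2=12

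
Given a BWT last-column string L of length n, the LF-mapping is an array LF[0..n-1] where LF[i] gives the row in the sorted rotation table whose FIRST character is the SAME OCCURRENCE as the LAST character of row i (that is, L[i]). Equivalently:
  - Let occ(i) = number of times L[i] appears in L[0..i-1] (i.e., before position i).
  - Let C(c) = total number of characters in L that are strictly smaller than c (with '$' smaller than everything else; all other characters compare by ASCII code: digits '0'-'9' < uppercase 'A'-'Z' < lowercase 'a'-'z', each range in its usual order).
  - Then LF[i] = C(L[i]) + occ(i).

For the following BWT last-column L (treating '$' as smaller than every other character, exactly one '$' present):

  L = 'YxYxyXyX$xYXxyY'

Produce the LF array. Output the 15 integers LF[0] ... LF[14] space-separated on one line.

Answer: 4 8 5 9 12 1 13 2 0 10 6 3 11 14 7

Derivation:
Char counts: '$':1, 'X':3, 'Y':4, 'x':4, 'y':3
C (first-col start): C('$')=0, C('X')=1, C('Y')=4, C('x')=8, C('y')=12
L[0]='Y': occ=0, LF[0]=C('Y')+0=4+0=4
L[1]='x': occ=0, LF[1]=C('x')+0=8+0=8
L[2]='Y': occ=1, LF[2]=C('Y')+1=4+1=5
L[3]='x': occ=1, LF[3]=C('x')+1=8+1=9
L[4]='y': occ=0, LF[4]=C('y')+0=12+0=12
L[5]='X': occ=0, LF[5]=C('X')+0=1+0=1
L[6]='y': occ=1, LF[6]=C('y')+1=12+1=13
L[7]='X': occ=1, LF[7]=C('X')+1=1+1=2
L[8]='$': occ=0, LF[8]=C('$')+0=0+0=0
L[9]='x': occ=2, LF[9]=C('x')+2=8+2=10
L[10]='Y': occ=2, LF[10]=C('Y')+2=4+2=6
L[11]='X': occ=2, LF[11]=C('X')+2=1+2=3
L[12]='x': occ=3, LF[12]=C('x')+3=8+3=11
L[13]='y': occ=2, LF[13]=C('y')+2=12+2=14
L[14]='Y': occ=3, LF[14]=C('Y')+3=4+3=7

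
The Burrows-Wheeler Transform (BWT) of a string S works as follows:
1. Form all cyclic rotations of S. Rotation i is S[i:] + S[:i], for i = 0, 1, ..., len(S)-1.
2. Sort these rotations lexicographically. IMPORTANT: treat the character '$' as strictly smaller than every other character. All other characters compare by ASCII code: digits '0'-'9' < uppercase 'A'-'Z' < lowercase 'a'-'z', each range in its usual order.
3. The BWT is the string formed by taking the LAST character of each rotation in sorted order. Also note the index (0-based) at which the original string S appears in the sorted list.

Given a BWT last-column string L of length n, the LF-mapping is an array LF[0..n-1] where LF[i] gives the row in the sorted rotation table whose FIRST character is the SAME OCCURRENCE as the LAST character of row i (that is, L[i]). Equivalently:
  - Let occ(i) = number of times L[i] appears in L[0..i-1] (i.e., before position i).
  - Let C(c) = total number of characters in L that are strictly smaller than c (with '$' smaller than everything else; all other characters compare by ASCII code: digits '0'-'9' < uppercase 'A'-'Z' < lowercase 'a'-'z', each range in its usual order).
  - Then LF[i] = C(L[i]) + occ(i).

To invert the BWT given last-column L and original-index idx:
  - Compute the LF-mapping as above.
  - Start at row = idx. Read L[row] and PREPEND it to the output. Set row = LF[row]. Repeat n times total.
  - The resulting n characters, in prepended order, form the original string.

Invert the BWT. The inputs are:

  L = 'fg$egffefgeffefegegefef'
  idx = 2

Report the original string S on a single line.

Answer: eegeffefggeefefffegfgf$

Derivation:
LF mapping: 9 18 0 1 19 10 11 2 12 20 3 13 14 4 15 5 21 6 22 7 16 8 17
Walk LF starting at row 2, prepending L[row]:
  step 1: row=2, L[2]='$', prepend. Next row=LF[2]=0
  step 2: row=0, L[0]='f', prepend. Next row=LF[0]=9
  step 3: row=9, L[9]='g', prepend. Next row=LF[9]=20
  step 4: row=20, L[20]='f', prepend. Next row=LF[20]=16
  step 5: row=16, L[16]='g', prepend. Next row=LF[16]=21
  step 6: row=21, L[21]='e', prepend. Next row=LF[21]=8
  step 7: row=8, L[8]='f', prepend. Next row=LF[8]=12
  step 8: row=12, L[12]='f', prepend. Next row=LF[12]=14
  step 9: row=14, L[14]='f', prepend. Next row=LF[14]=15
  step 10: row=15, L[15]='e', prepend. Next row=LF[15]=5
  step 11: row=5, L[5]='f', prepend. Next row=LF[5]=10
  step 12: row=10, L[10]='e', prepend. Next row=LF[10]=3
  step 13: row=3, L[3]='e', prepend. Next row=LF[3]=1
  step 14: row=1, L[1]='g', prepend. Next row=LF[1]=18
  step 15: row=18, L[18]='g', prepend. Next row=LF[18]=22
  step 16: row=22, L[22]='f', prepend. Next row=LF[22]=17
  step 17: row=17, L[17]='e', prepend. Next row=LF[17]=6
  step 18: row=6, L[6]='f', prepend. Next row=LF[6]=11
  step 19: row=11, L[11]='f', prepend. Next row=LF[11]=13
  step 20: row=13, L[13]='e', prepend. Next row=LF[13]=4
  step 21: row=4, L[4]='g', prepend. Next row=LF[4]=19
  step 22: row=19, L[19]='e', prepend. Next row=LF[19]=7
  step 23: row=7, L[7]='e', prepend. Next row=LF[7]=2
Reversed output: eegeffefggeefefffegfgf$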